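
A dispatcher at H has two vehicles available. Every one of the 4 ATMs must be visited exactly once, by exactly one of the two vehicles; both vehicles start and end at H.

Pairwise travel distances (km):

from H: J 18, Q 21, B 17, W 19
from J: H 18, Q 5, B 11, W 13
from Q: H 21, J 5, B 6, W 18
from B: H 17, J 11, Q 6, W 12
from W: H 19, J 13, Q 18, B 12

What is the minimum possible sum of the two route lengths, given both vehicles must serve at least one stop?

Try each way of splitting the stops between the two vehicles (each non-empty) and, for each split, find the best tour for each vehicle:
  {J} + {Q, B, W}: 36 + 58 = 94
  {Q} + {J, B, W}: 42 + 60 = 102
  {J, Q} + {B, W}: 44 + 48 = 92
  {B} + {J, Q, W}: 34 + 58 = 92
  {J, B} + {Q, W}: 46 + 58 = 104
  {Q, B} + {J, W}: 44 + 50 = 94
  … (7 splits in total)
  {J, Q, B} + {W}: 46 + 38 = 84  ← best
Best: vehicle 1 H → J → Q → B → H = 46; vehicle 2 H → W → H = 38; combined 84.

84 km — the smallest possible combined total.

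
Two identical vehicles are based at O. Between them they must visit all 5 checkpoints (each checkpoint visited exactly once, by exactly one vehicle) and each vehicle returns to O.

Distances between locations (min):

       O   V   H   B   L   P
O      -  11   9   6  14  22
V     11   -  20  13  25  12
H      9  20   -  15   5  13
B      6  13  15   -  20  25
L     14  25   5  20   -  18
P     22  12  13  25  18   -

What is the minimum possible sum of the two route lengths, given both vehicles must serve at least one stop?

Try each way of splitting the stops between the two vehicles (each non-empty) and, for each split, find the best tour for each vehicle:
  {V} + {H, B, L, P}: 22 + 63 = 85
  {H} + {V, B, L, P}: 18 + 63 = 81
  {V, H} + {B, L, P}: 40 + 63 = 103
  {B} + {V, H, L, P}: 12 + 55 = 67
  {V, B} + {H, L, P}: 30 + 54 = 84
  {H, B} + {V, L, P}: 30 + 55 = 85
  … (15 splits in total)
Best: vehicle 1 O → B → O = 12; vehicle 2 O → V → P → H → L → O = 55; combined 67.

Minimum combined distance: 67 min.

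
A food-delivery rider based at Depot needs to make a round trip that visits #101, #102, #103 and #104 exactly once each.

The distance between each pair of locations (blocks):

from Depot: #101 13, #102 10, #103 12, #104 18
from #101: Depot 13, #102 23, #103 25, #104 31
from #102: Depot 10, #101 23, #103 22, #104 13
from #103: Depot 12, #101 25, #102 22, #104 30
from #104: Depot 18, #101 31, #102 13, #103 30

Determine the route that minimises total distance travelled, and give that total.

Depot → #101 → #102 → #103 → #104 → Depot: 13+23+22+30+18 = 106
Depot → #101 → #102 → #104 → #103 → Depot: 13+23+13+30+12 = 91
Depot → #101 → #103 → #102 → #104 → Depot: 13+25+22+13+18 = 91
Depot → #101 → #103 → #104 → #102 → Depot: 13+25+30+13+10 = 91
Depot → #101 → #104 → #102 → #103 → Depot: 13+31+13+22+12 = 91
Depot → #101 → #104 → #103 → #102 → Depot: 13+31+30+22+10 = 106
Depot → #102 → #101 → #103 → #104 → Depot: 10+23+25+30+18 = 106
Depot → #102 → #101 → #104 → #103 → Depot: 10+23+31+30+12 = 106
Depot → #102 → #103 → #101 → #104 → Depot: 10+22+25+31+18 = 106
Depot → #102 → #104 → #101 → #103 → Depot: 10+13+31+25+12 = 91
Depot → #103 → #101 → #102 → #104 → Depot: 12+25+23+13+18 = 91
Depot → #103 → #102 → #101 → #104 → Depot: 12+22+23+31+18 = 106
The minimum is 91.
One optimal route: Depot → #101 → #102 → #104 → #103 → Depot (or its reverse).

Minimum total distance: 91 blocks.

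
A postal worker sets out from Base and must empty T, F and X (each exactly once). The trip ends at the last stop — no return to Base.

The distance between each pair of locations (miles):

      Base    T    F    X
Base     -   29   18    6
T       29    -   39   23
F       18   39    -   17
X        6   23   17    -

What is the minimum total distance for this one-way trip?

There are 3! = 6 possible orderings.
Base - T - F - X: 29+39+17 = 85
Base - T - X - F: 29+23+17 = 69
Base - F - T - X: 18+39+23 = 80
Base - F - X - T: 18+17+23 = 58
Base - X - T - F: 6+23+39 = 68
Base - X - F - T: 6+17+39 = 62
The minimum is 58.
One shortest path: Base → F → X → T.

Shortest open route: 58 miles.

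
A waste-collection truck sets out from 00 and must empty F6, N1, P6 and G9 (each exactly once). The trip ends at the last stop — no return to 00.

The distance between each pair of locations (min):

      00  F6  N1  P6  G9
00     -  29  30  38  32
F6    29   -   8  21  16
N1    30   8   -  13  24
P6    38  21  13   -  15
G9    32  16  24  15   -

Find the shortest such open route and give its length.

There are 4! = 24 possible orderings.
00 - F6 - N1 - P6 - G9: 29+8+13+15 = 65
00 - F6 - N1 - G9 - P6: 29+8+24+15 = 76
00 - F6 - P6 - N1 - G9: 29+21+13+24 = 87
00 - F6 - P6 - G9 - N1: 29+21+15+24 = 89
00 - F6 - G9 - N1 - P6: 29+16+24+13 = 82
00 - F6 - G9 - P6 - N1: 29+16+15+13 = 73
00 - N1 - F6 - P6 - G9: 30+8+21+15 = 74
00 - N1 - F6 - G9 - P6: 30+8+16+15 = 69
00 - N1 - P6 - F6 - G9: 30+13+21+16 = 80
00 - N1 - P6 - G9 - F6: 30+13+15+16 = 74
00 - N1 - G9 - F6 - P6: 30+24+16+21 = 91
00 - N1 - G9 - P6 - F6: 30+24+15+21 = 90
00 - P6 - F6 - N1 - G9: 38+21+8+24 = 91
00 - P6 - F6 - G9 - N1: 38+21+16+24 = 99
… (10 more)
The minimum is 65.
One shortest path: 00 → F6 → N1 → P6 → G9.

Minimum one-way distance = 65 min.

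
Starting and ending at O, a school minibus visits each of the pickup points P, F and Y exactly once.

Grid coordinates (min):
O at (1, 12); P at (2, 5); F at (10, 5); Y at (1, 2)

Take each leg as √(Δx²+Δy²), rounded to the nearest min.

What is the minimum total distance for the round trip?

30 min — the shortest possible round trip.

O → P → F → Y → O: 7+8+9+10 = 34
O → P → Y → F → O: 7+3+9+11 = 30
O → F → P → Y → O: 11+8+3+10 = 32
The minimum is 30.
One optimal route: O → P → Y → F → O (or its reverse).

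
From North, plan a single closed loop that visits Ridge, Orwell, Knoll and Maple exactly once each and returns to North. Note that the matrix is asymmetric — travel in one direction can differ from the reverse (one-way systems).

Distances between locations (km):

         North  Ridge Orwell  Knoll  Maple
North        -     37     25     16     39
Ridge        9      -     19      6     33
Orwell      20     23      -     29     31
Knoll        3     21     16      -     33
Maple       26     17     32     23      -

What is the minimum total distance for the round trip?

North - Ridge - Orwell - Knoll - Maple - North: 37+19+29+33+26 = 144
North - Ridge - Orwell - Maple - Knoll - North: 37+19+31+23+3 = 113
North - Ridge - Knoll - Orwell - Maple - North: 37+6+16+31+26 = 116
North - Ridge - Knoll - Maple - Orwell - North: 37+6+33+32+20 = 128
North - Ridge - Maple - Orwell - Knoll - North: 37+33+32+29+3 = 134
North - Ridge - Maple - Knoll - Orwell - North: 37+33+23+16+20 = 129
North - Orwell - Ridge - Knoll - Maple - North: 25+23+6+33+26 = 113
North - Orwell - Ridge - Maple - Knoll - North: 25+23+33+23+3 = 107
North - Orwell - Knoll - Ridge - Maple - North: 25+29+21+33+26 = 134
North - Orwell - Knoll - Maple - Ridge - North: 25+29+33+17+9 = 113
North - Orwell - Maple - Ridge - Knoll - North: 25+31+17+6+3 = 82
North - Orwell - Maple - Knoll - Ridge - North: 25+31+23+21+9 = 109
North - Knoll - Ridge - Orwell - Maple - North: 16+21+19+31+26 = 113
North - Knoll - Ridge - Maple - Orwell - North: 16+21+33+32+20 = 122
… (10 more)
The minimum is 82.
One optimal route: North → Orwell → Maple → Ridge → Knoll → North.

82 km — the shortest possible round trip.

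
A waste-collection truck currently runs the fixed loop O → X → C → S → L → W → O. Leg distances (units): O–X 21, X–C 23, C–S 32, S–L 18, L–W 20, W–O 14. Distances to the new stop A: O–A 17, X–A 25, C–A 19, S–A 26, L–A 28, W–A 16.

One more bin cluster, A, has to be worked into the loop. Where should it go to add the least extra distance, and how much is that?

Minimum extra distance: 13, inserting A between C and S.

Insertion cost between consecutive stops i–j is d(i,A) + d(A,j) − d(i,j):
  between O and X: 17 + 25 − 21 = 21
  between X and C: 25 + 19 − 23 = 21
  between C and S: 19 + 26 − 32 = 13
  between S and L: 26 + 28 − 18 = 36
  between L and W: 28 + 16 − 20 = 24
  between W and O: 16 + 17 − 14 = 19
Cheapest insertion is between C and S, adding 13.
New total = 128 + 13 = 141.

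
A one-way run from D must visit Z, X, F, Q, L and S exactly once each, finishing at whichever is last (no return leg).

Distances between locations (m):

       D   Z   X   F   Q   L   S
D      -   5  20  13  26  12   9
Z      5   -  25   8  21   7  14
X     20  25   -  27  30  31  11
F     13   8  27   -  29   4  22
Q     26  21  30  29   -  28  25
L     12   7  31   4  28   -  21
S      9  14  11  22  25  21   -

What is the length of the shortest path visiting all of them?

Minimum one-way distance = 79 m.

There are 6! = 720 possible orderings.
D - Z - X - F - Q - L - S: 5+25+27+29+28+21 = 135
D - Z - X - F - Q - S - L: 5+25+27+29+25+21 = 132
D - Z - X - F - L - Q - S: 5+25+27+4+28+25 = 114
D - Z - X - F - L - S - Q: 5+25+27+4+21+25 = 107
D - Z - X - F - S - Q - L: 5+25+27+22+25+28 = 132
D - Z - X - F - S - L - Q: 5+25+27+22+21+28 = 128
D - Z - X - Q - F - L - S: 5+25+30+29+4+21 = 114
D - Z - X - Q - F - S - L: 5+25+30+29+22+21 = 132
… (712 more)
D - Z - F - L - S - X - Q: 5+8+4+21+11+30 = 79  ← best
The minimum is 79.
One shortest path: D → Z → F → L → S → X → Q.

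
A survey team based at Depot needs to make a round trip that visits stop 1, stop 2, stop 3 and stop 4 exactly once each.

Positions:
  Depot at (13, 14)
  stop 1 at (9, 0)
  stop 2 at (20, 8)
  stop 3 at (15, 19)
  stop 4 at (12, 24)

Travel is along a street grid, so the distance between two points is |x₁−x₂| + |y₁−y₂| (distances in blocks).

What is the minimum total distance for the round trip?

72 blocks — the shortest possible round trip.

With 4 stops there are 4!/2 = 12 distinct round trips (a route and its reverse cost the same).
Depot→stop 1→stop 2→stop 3→stop 4→Depot: 18+19+16+8+11 = 72
Depot→stop 1→stop 2→stop 4→stop 3→Depot: 18+19+24+8+7 = 76
Depot→stop 1→stop 3→stop 2→stop 4→Depot: 18+25+16+24+11 = 94
Depot→stop 1→stop 3→stop 4→stop 2→Depot: 18+25+8+24+13 = 88
Depot→stop 1→stop 4→stop 2→stop 3→Depot: 18+27+24+16+7 = 92
Depot→stop 1→stop 4→stop 3→stop 2→Depot: 18+27+8+16+13 = 82
Depot→stop 2→stop 1→stop 3→stop 4→Depot: 13+19+25+8+11 = 76
Depot→stop 2→stop 1→stop 4→stop 3→Depot: 13+19+27+8+7 = 74
Depot→stop 2→stop 3→stop 1→stop 4→Depot: 13+16+25+27+11 = 92
Depot→stop 2→stop 4→stop 1→stop 3→Depot: 13+24+27+25+7 = 96
Depot→stop 3→stop 1→stop 2→stop 4→Depot: 7+25+19+24+11 = 86
Depot→stop 3→stop 2→stop 1→stop 4→Depot: 7+16+19+27+11 = 80
The minimum is 72.
One optimal route: Depot → stop 1 → stop 2 → stop 3 → stop 4 → Depot (or its reverse).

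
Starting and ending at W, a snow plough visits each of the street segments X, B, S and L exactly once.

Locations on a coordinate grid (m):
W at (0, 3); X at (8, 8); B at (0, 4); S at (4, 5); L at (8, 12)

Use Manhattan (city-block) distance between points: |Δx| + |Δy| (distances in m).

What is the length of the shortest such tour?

34 m — the shortest possible round trip.

There are 12 distinct closed tours to check (reversals are equivalent).
W→X→B→S→L→W: 13+12+5+11+17 = 58
W→X→B→L→S→W: 13+12+16+11+6 = 58
W→X→S→B→L→W: 13+7+5+16+17 = 58
W→X→S→L→B→W: 13+7+11+16+1 = 48
W→X→L→B→S→W: 13+4+16+5+6 = 44
W→X→L→S→B→W: 13+4+11+5+1 = 34
W→B→X→S→L→W: 1+12+7+11+17 = 48
W→B→X→L→S→W: 1+12+4+11+6 = 34
W→B→S→X→L→W: 1+5+7+4+17 = 34
W→B→L→X→S→W: 1+16+4+7+6 = 34
W→S→X→B→L→W: 6+7+12+16+17 = 58
W→S→B→X→L→W: 6+5+12+4+17 = 44
The minimum is 34.
One optimal route: W → X → L → S → B → W (or its reverse).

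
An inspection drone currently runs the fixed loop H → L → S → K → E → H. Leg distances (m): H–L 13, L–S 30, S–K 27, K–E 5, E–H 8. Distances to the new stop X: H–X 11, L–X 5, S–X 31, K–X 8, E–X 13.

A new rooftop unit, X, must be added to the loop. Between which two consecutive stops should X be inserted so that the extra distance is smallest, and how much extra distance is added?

Insertion cost between consecutive stops i–j is d(i,X) + d(X,j) − d(i,j):
  between H and L: 11 + 5 − 13 = 3
  between L and S: 5 + 31 − 30 = 6
  between S and K: 31 + 8 − 27 = 12
  between K and E: 8 + 13 − 5 = 16
  between E and H: 13 + 11 − 8 = 16
Cheapest insertion is between H and L, adding 3.
New total = 83 + 3 = 86.

Minimum extra distance: 3 m, inserting X between H and L.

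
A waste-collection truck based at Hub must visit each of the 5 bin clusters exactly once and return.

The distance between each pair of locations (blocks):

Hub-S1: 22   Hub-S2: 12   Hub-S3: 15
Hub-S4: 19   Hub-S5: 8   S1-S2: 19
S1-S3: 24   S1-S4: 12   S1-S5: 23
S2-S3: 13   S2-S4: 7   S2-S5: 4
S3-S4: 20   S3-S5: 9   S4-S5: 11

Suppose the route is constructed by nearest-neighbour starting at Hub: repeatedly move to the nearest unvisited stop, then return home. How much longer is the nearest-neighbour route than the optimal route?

Hub: S5=8, S2=12, S3=15, S4=19, S1=22 ⇒ S5
S5: S2=4, S3=9, S4=11, S1=23 ⇒ S2
S2: S4=7, S3=13, S1=19 ⇒ S4
S4: S1=12, S3=20 ⇒ S1
S1: S3=24 ⇒ S3
NN route Hub → S5 → S2 → S4 → S1 → S3 → Hub costs 70.
Optimal: Hub → S1 → S4 → S2 → S5 → S3 → Hub costs 69 (by enumerating all 60 distinct tours).
Excess = 70 − 69 = 1.

The nearest-neighbour route is 1 blocks longer than optimal.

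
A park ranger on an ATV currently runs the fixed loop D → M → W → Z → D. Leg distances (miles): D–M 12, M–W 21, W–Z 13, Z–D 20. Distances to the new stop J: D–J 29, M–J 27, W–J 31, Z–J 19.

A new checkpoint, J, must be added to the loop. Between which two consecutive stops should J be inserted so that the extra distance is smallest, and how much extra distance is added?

Adding 28 miles by placing J on the Z–D leg.

Insertion cost between consecutive stops i–j is d(i,J) + d(J,j) − d(i,j):
  between D and M: 29 + 27 − 12 = 44
  between M and W: 27 + 31 − 21 = 37
  between W and Z: 31 + 19 − 13 = 37
  between Z and D: 19 + 29 − 20 = 28
Cheapest insertion is between Z and D, adding 28.
New total = 66 + 28 = 94.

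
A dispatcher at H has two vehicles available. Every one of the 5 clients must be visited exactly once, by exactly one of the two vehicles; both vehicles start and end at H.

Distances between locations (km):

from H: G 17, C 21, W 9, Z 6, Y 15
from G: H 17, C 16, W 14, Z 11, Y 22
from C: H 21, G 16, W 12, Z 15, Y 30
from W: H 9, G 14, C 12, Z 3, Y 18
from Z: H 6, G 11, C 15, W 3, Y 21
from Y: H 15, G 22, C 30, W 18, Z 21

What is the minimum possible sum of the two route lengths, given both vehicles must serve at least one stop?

Minimum combined distance: 84 km.

Try each way of splitting the stops between the two vehicles (each non-empty) and, for each split, find the best tour for each vehicle:
  {G} + {C, W, Z, Y}: 34 + 66 = 100
  {C} + {G, W, Z, Y}: 42 + 60 = 102
  {G, C} + {W, Z, Y}: 54 + 42 = 96
  {W} + {G, C, Z, Y}: 18 + 74 = 92
  {G, W} + {C, Z, Y}: 40 + 66 = 106
  {C, W} + {G, Z, Y}: 42 + 54 = 96
  … (15 splits in total)
  {G, C, W, Z} + {Y}: 54 + 30 = 84  ← best
Best: vehicle 1 H → G → C → W → Z → H = 54; vehicle 2 H → Y → H = 30; combined 84.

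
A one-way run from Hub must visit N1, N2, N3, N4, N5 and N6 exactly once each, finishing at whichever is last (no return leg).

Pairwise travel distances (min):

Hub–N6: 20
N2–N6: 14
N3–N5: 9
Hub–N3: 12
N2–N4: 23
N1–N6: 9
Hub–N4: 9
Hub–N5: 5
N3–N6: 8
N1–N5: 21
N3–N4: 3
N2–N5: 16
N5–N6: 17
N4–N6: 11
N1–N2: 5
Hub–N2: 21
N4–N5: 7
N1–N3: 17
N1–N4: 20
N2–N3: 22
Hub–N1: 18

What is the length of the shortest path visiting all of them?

There are 6! = 720 possible orderings.
Hub→N1→N2→N3→N4→N5→N6: 18+5+22+3+7+17 = 72
Hub→N1→N2→N3→N4→N6→N5: 18+5+22+3+11+17 = 76
Hub→N1→N2→N3→N5→N4→N6: 18+5+22+9+7+11 = 72
Hub→N1→N2→N3→N5→N6→N4: 18+5+22+9+17+11 = 82
Hub→N1→N2→N3→N6→N4→N5: 18+5+22+8+11+7 = 71
Hub→N1→N2→N3→N6→N5→N4: 18+5+22+8+17+7 = 77
Hub→N1→N2→N4→N3→N5→N6: 18+5+23+3+9+17 = 75
Hub→N1→N2→N4→N3→N6→N5: 18+5+23+3+8+17 = 74
… (712 more)
Hub→N5→N4→N3→N6→N1→N2: 5+7+3+8+9+5 = 37  ← best
The minimum is 37.
One shortest path: Hub → N5 → N4 → N3 → N6 → N1 → N2.

Minimum one-way distance = 37 min.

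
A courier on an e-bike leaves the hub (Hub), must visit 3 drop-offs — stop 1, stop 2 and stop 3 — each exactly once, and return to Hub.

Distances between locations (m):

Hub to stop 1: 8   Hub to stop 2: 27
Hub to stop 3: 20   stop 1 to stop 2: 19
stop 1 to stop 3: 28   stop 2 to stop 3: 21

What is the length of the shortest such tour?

There are 3 distinct closed tours to check (reversals are equivalent).
Hub - stop 1 - stop 2 - stop 3 - Hub: 8+19+21+20 = 68
Hub - stop 1 - stop 3 - stop 2 - Hub: 8+28+21+27 = 84
Hub - stop 2 - stop 1 - stop 3 - Hub: 27+19+28+20 = 94
The minimum is 68.
One optimal route: Hub → stop 1 → stop 2 → stop 3 → Hub (or its reverse).

68 m — the shortest possible round trip.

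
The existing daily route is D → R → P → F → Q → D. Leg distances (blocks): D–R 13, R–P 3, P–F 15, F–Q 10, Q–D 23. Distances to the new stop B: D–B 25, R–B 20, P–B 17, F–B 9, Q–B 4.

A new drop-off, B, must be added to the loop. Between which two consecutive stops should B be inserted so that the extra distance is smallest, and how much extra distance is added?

+3 blocks — insert B between F and Q.

Insertion cost between consecutive stops i–j is d(i,B) + d(B,j) − d(i,j):
  between D and R: 25 + 20 − 13 = 32
  between R and P: 20 + 17 − 3 = 34
  between P and F: 17 + 9 − 15 = 11
  between F and Q: 9 + 4 − 10 = 3
  between Q and D: 4 + 25 − 23 = 6
Cheapest insertion is between F and Q, adding 3.
New total = 64 + 3 = 67.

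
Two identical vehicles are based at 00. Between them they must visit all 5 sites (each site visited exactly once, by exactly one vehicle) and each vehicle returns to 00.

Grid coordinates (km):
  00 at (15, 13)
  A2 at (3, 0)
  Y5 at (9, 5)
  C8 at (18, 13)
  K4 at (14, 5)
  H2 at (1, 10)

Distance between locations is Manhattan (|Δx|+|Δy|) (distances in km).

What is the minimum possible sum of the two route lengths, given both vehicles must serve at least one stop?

Check every non-empty split of the stops between the two vehicles; for each half take its own optimal tour:
  {A2} + {Y5, C8, K4, H2}: 50 + 50 = 100
  {Y5} + {A2, C8, K4, H2}: 28 + 60 = 88
  {A2, Y5} + {C8, K4, H2}: 50 + 50 = 100
  {C8} + {A2, Y5, K4, H2}: 6 + 54 = 60
  {A2, C8} + {Y5, K4, H2}: 56 + 44 = 100
  {Y5, C8} + {A2, K4, H2}: 34 + 54 = 88
  … (15 splits in total)
Best: vehicle 1 00 → C8 → 00 = 6; vehicle 2 00 → K4 → Y5 → A2 → H2 → 00 = 54; combined 60.

60 km — the smallest possible combined total.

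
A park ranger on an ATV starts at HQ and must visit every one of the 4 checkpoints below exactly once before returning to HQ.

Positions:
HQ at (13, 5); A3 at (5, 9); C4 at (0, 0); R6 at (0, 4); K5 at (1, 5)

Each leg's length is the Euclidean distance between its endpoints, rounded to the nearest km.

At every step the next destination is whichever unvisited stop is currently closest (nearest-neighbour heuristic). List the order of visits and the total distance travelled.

At HQ the remaining stops are A3 9, K5 12, R6 13, C4 14; go to A3.
At A3 the remaining stops are K5 6, R6 7, C4 10; go to K5.
At K5 the remaining stops are R6 1, C4 5; go to R6.
At R6 the remaining stops are C4 4; go to C4.
Return C4→HQ: 14.
Total = 9 + 6 + 1 + 4 + 14 = 34.

Nearest-neighbour total = 34 km; route HQ → A3 → K5 → R6 → C4 → HQ.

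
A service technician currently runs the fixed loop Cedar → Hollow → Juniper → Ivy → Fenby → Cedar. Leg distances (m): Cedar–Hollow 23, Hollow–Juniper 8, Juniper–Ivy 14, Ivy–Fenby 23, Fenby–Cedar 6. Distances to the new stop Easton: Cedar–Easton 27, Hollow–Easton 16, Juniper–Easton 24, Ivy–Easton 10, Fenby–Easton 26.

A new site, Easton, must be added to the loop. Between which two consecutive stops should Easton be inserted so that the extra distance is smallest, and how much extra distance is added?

Insertion cost between consecutive stops i–j is d(i,Easton) + d(Easton,j) − d(i,j):
  between Cedar and Hollow: 27 + 16 − 23 = 20
  between Hollow and Juniper: 16 + 24 − 8 = 32
  between Juniper and Ivy: 24 + 10 − 14 = 20
  between Ivy and Fenby: 10 + 26 − 23 = 13
  between Fenby and Cedar: 26 + 27 − 6 = 47
Cheapest insertion is between Ivy and Fenby, adding 13.
New total = 74 + 13 = 87.

Minimum extra distance: 13 m, inserting Easton between Ivy and Fenby.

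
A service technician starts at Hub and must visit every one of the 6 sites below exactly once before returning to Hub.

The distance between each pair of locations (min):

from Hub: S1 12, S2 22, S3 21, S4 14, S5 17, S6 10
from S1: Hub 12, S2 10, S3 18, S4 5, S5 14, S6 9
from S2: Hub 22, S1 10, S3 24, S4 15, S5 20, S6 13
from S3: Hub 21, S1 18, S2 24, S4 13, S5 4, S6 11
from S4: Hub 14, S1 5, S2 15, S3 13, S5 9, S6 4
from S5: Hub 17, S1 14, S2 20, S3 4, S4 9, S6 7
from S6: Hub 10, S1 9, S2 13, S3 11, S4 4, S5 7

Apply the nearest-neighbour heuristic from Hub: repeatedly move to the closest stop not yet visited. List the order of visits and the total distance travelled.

74 min along Hub → S6 → S4 → S1 → S2 → S5 → S3 → Hub.

From Hub: distances to unvisited — S6=10, S1=12, S4=14, S5=17, S3=21, S2=22. Nearest is S6 (10).
From S6: distances to unvisited — S4=4, S5=7, S1=9, S3=11, S2=13. Nearest is S4 (4).
From S4: distances to unvisited — S1=5, S5=9, S3=13, S2=15. Nearest is S1 (5).
From S1: distances to unvisited — S2=10, S5=14, S3=18. Nearest is S2 (10).
From S2: distances to unvisited — S5=20, S3=24. Nearest is S5 (20).
From S5: distances to unvisited — S3=4. Nearest is S3 (4).
Return S3→Hub: 21.
Total = 10 + 4 + 5 + 10 + 20 + 4 + 21 = 74.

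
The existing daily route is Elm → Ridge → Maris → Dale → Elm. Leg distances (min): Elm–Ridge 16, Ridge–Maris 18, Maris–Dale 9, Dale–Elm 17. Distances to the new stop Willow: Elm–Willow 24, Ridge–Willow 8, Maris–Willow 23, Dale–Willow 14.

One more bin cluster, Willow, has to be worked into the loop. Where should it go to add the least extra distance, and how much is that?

Adding 13 min by placing Willow on the Ridge–Maris leg.

Insertion cost between consecutive stops i–j is d(i,Willow) + d(Willow,j) − d(i,j):
  between Elm and Ridge: 24 + 8 − 16 = 16
  between Ridge and Maris: 8 + 23 − 18 = 13
  between Maris and Dale: 23 + 14 − 9 = 28
  between Dale and Elm: 14 + 24 − 17 = 21
Cheapest insertion is between Ridge and Maris, adding 13.
New total = 60 + 13 = 73.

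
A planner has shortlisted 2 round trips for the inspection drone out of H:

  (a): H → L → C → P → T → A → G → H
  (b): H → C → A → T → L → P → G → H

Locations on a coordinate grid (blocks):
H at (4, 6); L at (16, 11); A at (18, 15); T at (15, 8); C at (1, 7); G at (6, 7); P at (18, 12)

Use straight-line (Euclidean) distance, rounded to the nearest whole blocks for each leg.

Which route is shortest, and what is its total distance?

Shortest is (b), total 50 blocks.

(a): 13 + 16 + 18 + 5 + 8 + 14 + 2 = 76
(b): 3 + 19 + 8 + 3 + 2 + 13 + 2 = 50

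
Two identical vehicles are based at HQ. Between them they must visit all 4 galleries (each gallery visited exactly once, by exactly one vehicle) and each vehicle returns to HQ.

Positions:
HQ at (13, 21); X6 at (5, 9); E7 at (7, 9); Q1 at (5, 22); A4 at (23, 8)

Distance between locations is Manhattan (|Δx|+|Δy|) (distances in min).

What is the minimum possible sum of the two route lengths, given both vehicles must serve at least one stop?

Minimum combined distance: 80 min.

There are 2^3 − 1 = 7 ways to divide the 4 stops into two non-empty groups. For each, the best each vehicle can do is its own shortest tour through its group:
  {X6} + {E7, Q1, A4}: 40 + 64 = 104
  {E7} + {X6, Q1, A4}: 36 + 64 = 100
  {X6, E7} + {Q1, A4}: 40 + 64 = 104
  {Q1} + {X6, E7, A4}: 18 + 62 = 80
  {X6, Q1} + {E7, A4}: 42 + 58 = 100
  {E7, Q1} + {X6, A4}: 42 + 62 = 104
  … (7 splits in total)
Best: vehicle 1 HQ → Q1 → HQ = 18; vehicle 2 HQ → X6 → E7 → A4 → HQ = 62; combined 80.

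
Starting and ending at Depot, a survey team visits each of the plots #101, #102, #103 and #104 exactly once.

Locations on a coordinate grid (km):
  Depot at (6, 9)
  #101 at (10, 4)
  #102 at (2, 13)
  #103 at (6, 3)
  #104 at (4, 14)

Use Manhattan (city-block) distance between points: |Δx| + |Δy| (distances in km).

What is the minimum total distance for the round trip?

With 4 stops there are 4!/2 = 12 distinct round trips (a route and its reverse cost the same).
Depot → #101 → #102 → #103 → #104 → Depot: 9+17+14+13+7 = 60
Depot → #101 → #102 → #104 → #103 → Depot: 9+17+3+13+6 = 48
Depot → #101 → #103 → #102 → #104 → Depot: 9+5+14+3+7 = 38
Depot → #101 → #103 → #104 → #102 → Depot: 9+5+13+3+8 = 38
Depot → #101 → #104 → #102 → #103 → Depot: 9+16+3+14+6 = 48
Depot → #101 → #104 → #103 → #102 → Depot: 9+16+13+14+8 = 60
Depot → #102 → #101 → #103 → #104 → Depot: 8+17+5+13+7 = 50
Depot → #102 → #101 → #104 → #103 → Depot: 8+17+16+13+6 = 60
Depot → #102 → #103 → #101 → #104 → Depot: 8+14+5+16+7 = 50
Depot → #102 → #104 → #101 → #103 → Depot: 8+3+16+5+6 = 38
Depot → #103 → #101 → #102 → #104 → Depot: 6+5+17+3+7 = 38
Depot → #103 → #102 → #101 → #104 → Depot: 6+14+17+16+7 = 60
The minimum is 38.
One optimal route: Depot → #101 → #103 → #102 → #104 → Depot (or its reverse).

38 km — the shortest possible round trip.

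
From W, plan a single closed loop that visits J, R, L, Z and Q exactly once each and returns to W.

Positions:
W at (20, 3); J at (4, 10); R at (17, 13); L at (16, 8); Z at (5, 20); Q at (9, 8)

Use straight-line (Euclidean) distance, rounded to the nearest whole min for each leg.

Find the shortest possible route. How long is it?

There are 60 distinct closed tours to check (reversals are equivalent).
W - J - R - L - Z - Q - W: 17+13+5+16+13+12 = 76
W - J - R - L - Q - Z - W: 17+13+5+7+13+23 = 78
W - J - R - Z - L - Q - W: 17+13+14+16+7+12 = 79
W - J - R - Z - Q - L - W: 17+13+14+13+7+6 = 70
W - J - R - Q - L - Z - W: 17+13+9+7+16+23 = 85
W - J - R - Q - Z - L - W: 17+13+9+13+16+6 = 74
W - J - L - R - Z - Q - W: 17+12+5+14+13+12 = 73
W - J - L - R - Q - Z - W: 17+12+5+9+13+23 = 79
W - J - L - Z - R - Q - W: 17+12+16+14+9+12 = 80
W - J - L - Z - Q - R - W: 17+12+16+13+9+10 = 77
W - J - L - Q - R - Z - W: 17+12+7+9+14+23 = 82
W - J - L - Q - Z - R - W: 17+12+7+13+14+10 = 73
W - J - Z - R - L - Q - W: 17+10+14+5+7+12 = 65
W - J - Z - R - Q - L - W: 17+10+14+9+7+6 = 63
… (46 more)
W - R - Z - J - Q - L - W: 10+14+10+5+7+6 = 52  ← best
The minimum is 52.
One optimal route: W → R → Z → J → Q → L → W (or its reverse).

Minimum total distance: 52 min.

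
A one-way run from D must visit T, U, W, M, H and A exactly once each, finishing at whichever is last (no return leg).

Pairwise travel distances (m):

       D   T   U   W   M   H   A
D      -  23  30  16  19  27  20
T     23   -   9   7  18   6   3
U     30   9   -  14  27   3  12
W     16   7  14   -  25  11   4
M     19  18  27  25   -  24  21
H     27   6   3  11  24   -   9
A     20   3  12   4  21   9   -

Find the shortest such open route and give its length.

There are 6! = 720 possible orderings.
D→T→U→W→M→H→A: 23+9+14+25+24+9 = 104
D→T→U→W→M→A→H: 23+9+14+25+21+9 = 101
D→T→U→W→H→M→A: 23+9+14+11+24+21 = 102
D→T→U→W→H→A→M: 23+9+14+11+9+21 = 87
D→T→U→W→A→M→H: 23+9+14+4+21+24 = 95
D→T→U→W→A→H→M: 23+9+14+4+9+24 = 83
D→T→U→M→W→H→A: 23+9+27+25+11+9 = 104
D→T→U→M→W→A→H: 23+9+27+25+4+9 = 97
… (712 more)
D→M→T→A→W→H→U: 19+18+3+4+11+3 = 58  ← best
The minimum is 58.
One shortest path: D → M → T → A → W → H → U.

Shortest open route: 58 m.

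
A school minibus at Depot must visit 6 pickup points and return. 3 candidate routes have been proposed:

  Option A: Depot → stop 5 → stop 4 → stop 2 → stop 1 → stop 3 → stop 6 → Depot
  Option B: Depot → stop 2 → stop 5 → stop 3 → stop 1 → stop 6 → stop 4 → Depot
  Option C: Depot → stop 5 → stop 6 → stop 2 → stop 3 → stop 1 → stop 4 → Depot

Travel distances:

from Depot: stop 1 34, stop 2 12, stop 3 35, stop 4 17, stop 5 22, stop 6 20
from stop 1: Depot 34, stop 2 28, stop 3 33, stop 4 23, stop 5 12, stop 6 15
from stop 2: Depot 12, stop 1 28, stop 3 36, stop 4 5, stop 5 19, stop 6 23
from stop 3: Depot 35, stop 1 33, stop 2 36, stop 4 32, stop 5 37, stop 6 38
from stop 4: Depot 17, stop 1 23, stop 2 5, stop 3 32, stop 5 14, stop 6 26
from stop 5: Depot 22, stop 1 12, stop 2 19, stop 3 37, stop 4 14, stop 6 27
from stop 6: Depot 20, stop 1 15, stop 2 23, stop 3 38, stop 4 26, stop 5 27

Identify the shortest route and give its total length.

Option A: 22 + 14 + 5 + 28 + 33 + 38 + 20 = 160
Option B: 12 + 19 + 37 + 33 + 15 + 26 + 17 = 159
Option C: 22 + 27 + 23 + 36 + 33 + 23 + 17 = 181

Shortest is Option B, total 159.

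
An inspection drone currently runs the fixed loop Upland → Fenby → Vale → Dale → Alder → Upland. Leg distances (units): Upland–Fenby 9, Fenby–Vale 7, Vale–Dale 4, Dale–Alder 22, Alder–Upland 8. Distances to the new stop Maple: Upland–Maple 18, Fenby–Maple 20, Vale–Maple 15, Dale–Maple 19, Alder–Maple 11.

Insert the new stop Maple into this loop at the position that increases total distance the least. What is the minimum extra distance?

Insertion cost between consecutive stops i–j is d(i,Maple) + d(Maple,j) − d(i,j):
  between Upland and Fenby: 18 + 20 − 9 = 29
  between Fenby and Vale: 20 + 15 − 7 = 28
  between Vale and Dale: 15 + 19 − 4 = 30
  between Dale and Alder: 19 + 11 − 22 = 8
  between Alder and Upland: 11 + 18 − 8 = 21
Cheapest insertion is between Dale and Alder, adding 8.
New total = 50 + 8 = 58.

+8 — insert Maple between Dale and Alder.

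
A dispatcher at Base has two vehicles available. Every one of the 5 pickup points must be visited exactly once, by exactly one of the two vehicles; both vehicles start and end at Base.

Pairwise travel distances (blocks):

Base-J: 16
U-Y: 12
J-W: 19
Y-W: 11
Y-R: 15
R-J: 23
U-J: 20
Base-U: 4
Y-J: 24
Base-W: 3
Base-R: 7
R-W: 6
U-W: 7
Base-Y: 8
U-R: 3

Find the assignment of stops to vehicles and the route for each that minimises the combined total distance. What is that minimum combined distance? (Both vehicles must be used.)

Check every non-empty split of the stops between the two vehicles; for each half take its own optimal tour:
  {U} + {Y, R, J, W}: 8 + 64 = 72
  {Y} + {U, R, J, W}: 16 + 48 = 64
  {U, Y} + {R, J, W}: 24 + 48 = 72
  {R} + {U, Y, J, W}: 14 + 62 = 76
  {U, R} + {Y, J, W}: 14 + 54 = 68
  {Y, R} + {U, J, W}: 30 + 46 = 76
  … (15 splits in total)
Best: vehicle 1 Base → Y → Base = 16; vehicle 2 Base → U → R → W → J → Base = 48; combined 64.

64 blocks — the smallest possible combined total.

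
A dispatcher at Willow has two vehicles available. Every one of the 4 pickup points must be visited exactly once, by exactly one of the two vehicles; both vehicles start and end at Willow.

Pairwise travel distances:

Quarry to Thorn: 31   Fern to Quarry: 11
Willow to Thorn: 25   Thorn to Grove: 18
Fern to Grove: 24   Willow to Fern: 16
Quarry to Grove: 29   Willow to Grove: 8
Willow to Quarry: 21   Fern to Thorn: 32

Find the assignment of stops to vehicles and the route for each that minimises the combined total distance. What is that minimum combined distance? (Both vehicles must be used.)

Minimum combined distance: 99.

There are 2^3 − 1 = 7 ways to divide the 4 stops into two non-empty groups. For each, the best each vehicle can do is its own shortest tour through its group:
  {Fern} + {Quarry, Thorn, Grove}: 32 + 78 = 110
  {Quarry} + {Fern, Thorn, Grove}: 42 + 74 = 116
  {Fern, Quarry} + {Thorn, Grove}: 48 + 51 = 99
  {Thorn} + {Fern, Quarry, Grove}: 50 + 64 = 114
  {Fern, Thorn} + {Quarry, Grove}: 73 + 58 = 131
  {Quarry, Thorn} + {Fern, Grove}: 77 + 48 = 125
  … (7 splits in total)
Best: vehicle 1 Willow → Fern → Quarry → Willow = 48; vehicle 2 Willow → Thorn → Grove → Willow = 51; combined 99.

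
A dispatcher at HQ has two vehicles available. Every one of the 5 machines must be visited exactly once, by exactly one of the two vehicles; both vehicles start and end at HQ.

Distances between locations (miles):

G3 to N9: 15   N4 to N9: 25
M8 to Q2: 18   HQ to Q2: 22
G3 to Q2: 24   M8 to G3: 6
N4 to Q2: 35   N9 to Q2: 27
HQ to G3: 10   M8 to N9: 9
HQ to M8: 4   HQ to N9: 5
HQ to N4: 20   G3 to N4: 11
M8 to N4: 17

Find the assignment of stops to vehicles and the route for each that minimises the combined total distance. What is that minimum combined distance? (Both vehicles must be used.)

Minimum combined distance: 87 miles.

Try each way of splitting the stops between the two vehicles (each non-empty) and, for each split, find the best tour for each vehicle:
  {M8} + {G3, N4, N9, Q2}: 8 + 87 = 95
  {G3} + {M8, N4, N9, Q2}: 20 + 87 = 107
  {M8, G3} + {N4, N9, Q2}: 20 + 87 = 107
  {N4} + {M8, G3, N9, Q2}: 40 + 66 = 106
  {M8, N4} + {G3, N9, Q2}: 41 + 66 = 107
  {G3, N4} + {M8, N9, Q2}: 41 + 54 = 95
  … (15 splits in total)
  {N9} + {M8, G3, N4, Q2}: 10 + 77 = 87  ← best
Best: vehicle 1 HQ → N9 → HQ = 10; vehicle 2 HQ → M8 → Q2 → G3 → N4 → HQ = 77; combined 87.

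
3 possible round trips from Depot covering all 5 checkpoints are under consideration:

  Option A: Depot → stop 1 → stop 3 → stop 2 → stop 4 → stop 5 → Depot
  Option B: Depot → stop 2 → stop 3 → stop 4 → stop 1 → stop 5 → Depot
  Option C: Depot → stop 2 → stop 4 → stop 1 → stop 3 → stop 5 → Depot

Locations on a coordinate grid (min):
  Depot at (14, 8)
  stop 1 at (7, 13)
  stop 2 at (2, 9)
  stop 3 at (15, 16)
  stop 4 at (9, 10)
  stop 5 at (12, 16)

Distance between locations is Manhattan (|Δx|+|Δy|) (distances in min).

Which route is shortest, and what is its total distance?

Shortest is Option C, total 50 min.

Option A: 12 + 11 + 20 + 8 + 9 + 10 = 70
Option B: 13 + 20 + 12 + 5 + 8 + 10 = 68
Option C: 13 + 8 + 5 + 11 + 3 + 10 = 50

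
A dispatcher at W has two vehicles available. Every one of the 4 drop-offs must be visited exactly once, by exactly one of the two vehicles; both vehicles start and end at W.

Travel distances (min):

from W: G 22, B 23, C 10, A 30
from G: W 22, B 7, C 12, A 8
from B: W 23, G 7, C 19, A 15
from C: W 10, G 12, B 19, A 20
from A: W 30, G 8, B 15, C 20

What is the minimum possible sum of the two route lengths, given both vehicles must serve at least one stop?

88 min — the smallest possible combined total.

Try each way of splitting the stops between the two vehicles (each non-empty) and, for each split, find the best tour for each vehicle:
  {G} + {B, C, A}: 44 + 68 = 112
  {B} + {G, C, A}: 46 + 60 = 106
  {G, B} + {C, A}: 52 + 60 = 112
  {C} + {G, B, A}: 20 + 68 = 88
  {G, C} + {B, A}: 44 + 68 = 112
  {B, C} + {G, A}: 52 + 60 = 112
  … (7 splits in total)
Best: vehicle 1 W → C → W = 20; vehicle 2 W → G → A → B → W = 68; combined 88.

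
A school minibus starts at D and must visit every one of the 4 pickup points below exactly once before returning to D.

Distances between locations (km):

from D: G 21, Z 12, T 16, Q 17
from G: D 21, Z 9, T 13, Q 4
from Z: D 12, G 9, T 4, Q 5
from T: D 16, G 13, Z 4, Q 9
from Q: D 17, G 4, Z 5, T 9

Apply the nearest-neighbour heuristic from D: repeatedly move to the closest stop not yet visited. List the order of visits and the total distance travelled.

Nearest-neighbour total = 50 km; route D → Z → T → Q → G → D.

D → [Z:12 / T:16 / Q:17 / G:21] → Z (12)
Z → [T:4 / Q:5 / G:9] → T (4)
T → [Q:9 / G:13] → Q (9)
Q → [G:4] → G (4)
Return G→D: 21.
Total = 12 + 4 + 9 + 4 + 21 = 50.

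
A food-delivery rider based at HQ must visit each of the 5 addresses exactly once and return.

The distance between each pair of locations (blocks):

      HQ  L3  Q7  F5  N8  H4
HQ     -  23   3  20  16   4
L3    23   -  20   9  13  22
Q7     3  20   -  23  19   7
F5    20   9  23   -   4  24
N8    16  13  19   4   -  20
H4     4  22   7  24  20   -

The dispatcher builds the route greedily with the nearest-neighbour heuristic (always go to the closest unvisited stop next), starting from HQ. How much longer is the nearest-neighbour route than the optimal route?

The nearest-neighbour route is 6 blocks longer than optimal.

HQ: Q7=3, H4=4, N8=16, F5=20, L3=23 ⇒ Q7
Q7: H4=7, N8=19, L3=20, F5=23 ⇒ H4
H4: N8=20, L3=22, F5=24 ⇒ N8
N8: F5=4, L3=13 ⇒ F5
F5: L3=9 ⇒ L3
NN route HQ → Q7 → H4 → N8 → F5 → L3 → HQ costs 66.
Optimal: HQ → Q7 → L3 → F5 → N8 → H4 → HQ costs 60 (by enumerating all 60 distinct tours).
Excess = 66 − 60 = 6.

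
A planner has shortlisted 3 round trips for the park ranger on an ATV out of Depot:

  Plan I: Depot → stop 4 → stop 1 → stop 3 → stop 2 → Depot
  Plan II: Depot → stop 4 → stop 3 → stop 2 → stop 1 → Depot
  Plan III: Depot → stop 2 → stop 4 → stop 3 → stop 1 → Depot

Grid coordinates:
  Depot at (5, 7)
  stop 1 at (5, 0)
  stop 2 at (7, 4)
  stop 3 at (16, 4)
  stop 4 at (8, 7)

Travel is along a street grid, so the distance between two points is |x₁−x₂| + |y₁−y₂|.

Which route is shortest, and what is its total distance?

36 — Plan II is the shortest.

Plan I: 3 + 10 + 15 + 9 + 5 = 42
Plan II: 3 + 11 + 9 + 6 + 7 = 36
Plan III: 5 + 4 + 11 + 15 + 7 = 42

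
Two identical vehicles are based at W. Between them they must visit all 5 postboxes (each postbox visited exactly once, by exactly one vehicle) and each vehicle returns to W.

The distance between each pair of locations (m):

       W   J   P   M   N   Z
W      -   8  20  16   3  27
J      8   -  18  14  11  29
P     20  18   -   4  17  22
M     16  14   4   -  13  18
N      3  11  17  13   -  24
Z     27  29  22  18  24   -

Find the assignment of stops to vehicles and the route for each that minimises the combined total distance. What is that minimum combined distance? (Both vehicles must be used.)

Try each way of splitting the stops between the two vehicles (each non-empty) and, for each split, find the best tour for each vehicle:
  {J} + {P, M, N, Z}: 16 + 69 = 85
  {P} + {J, M, N, Z}: 40 + 67 = 107
  {J, P} + {M, N, Z}: 46 + 61 = 107
  {M} + {J, P, N, Z}: 32 + 75 = 107
  {J, M} + {P, N, Z}: 38 + 69 = 107
  {P, M} + {J, N, Z}: 40 + 64 = 104
  … (15 splits in total)
  {N} + {J, P, M, Z}: 6 + 75 = 81  ← best
Best: vehicle 1 W → N → W = 6; vehicle 2 W → J → P → M → Z → W = 75; combined 81.

Minimum combined distance: 81 m.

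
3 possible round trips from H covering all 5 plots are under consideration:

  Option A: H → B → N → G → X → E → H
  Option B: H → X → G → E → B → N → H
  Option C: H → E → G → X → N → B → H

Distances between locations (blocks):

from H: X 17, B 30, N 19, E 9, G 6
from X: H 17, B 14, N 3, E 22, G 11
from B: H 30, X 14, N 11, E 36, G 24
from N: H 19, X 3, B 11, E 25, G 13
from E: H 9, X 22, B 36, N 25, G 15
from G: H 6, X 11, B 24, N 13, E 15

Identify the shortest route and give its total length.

Option A: 30 + 11 + 13 + 11 + 22 + 9 = 96
Option B: 17 + 11 + 15 + 36 + 11 + 19 = 109
Option C: 9 + 15 + 11 + 3 + 11 + 30 = 79

79 blocks — Option C is the shortest.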